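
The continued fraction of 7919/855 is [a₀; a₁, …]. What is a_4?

7919 = 9·855 + 224   →  a_0 = 9
855 = 3·224 + 183   →  a_1 = 3
224 = 1·183 + 41   →  a_2 = 1
183 = 4·41 + 19   →  a_3 = 4
41 = 2·19 + 3   →  a_4 = 2

2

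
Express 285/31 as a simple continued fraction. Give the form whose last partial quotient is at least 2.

285 = 9×31 + 6
31 = 5×6 + 1
6 = 6×1 + 0  (stop)
So 285/31 = [9; 5, 6].

[9; 5, 6]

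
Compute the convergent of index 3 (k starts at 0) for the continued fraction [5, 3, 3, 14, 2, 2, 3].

Using pₖ = aₖpₖ₋₁ + pₖ₋₂, qₖ = aₖqₖ₋₁ + qₖ₋₂ (with p₋₁=1, p₋₂=0, q₋₁=0, q₋₂=1):
  k=0: a=5, p=5, q=1
  k=1: a=3, p=16, q=3
  k=2: a=3, p=53, q=10
  k=3: a=14, p=758, q=143

758/143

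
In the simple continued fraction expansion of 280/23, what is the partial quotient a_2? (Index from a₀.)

1

280 = 12·23 + 4   →  a_0 = 12
23 = 5·4 + 3   →  a_1 = 5
4 = 1·3 + 1   →  a_2 = 1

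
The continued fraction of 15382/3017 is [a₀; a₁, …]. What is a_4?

7

15382 = 5·3017 + 297   →  a_0 = 5
3017 = 10·297 + 47   →  a_1 = 10
297 = 6·47 + 15   →  a_2 = 6
47 = 3·15 + 2   →  a_3 = 3
15 = 7·2 + 1   →  a_4 = 7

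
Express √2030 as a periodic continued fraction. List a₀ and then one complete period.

[45; 18, 90]

a₀ = ⌊√2030⌋ = 45.
With m₀=0, d₀=1 and mₖ₊₁ = dₖaₖ − mₖ, dₖ₊₁ = (n − mₖ₊₁²)/dₖ, aₖ₊₁ = ⌊(a₀+mₖ₊₁)/dₖ₊₁⌋:
  k=1: m=45, d=5, a=18
  k=2: m=45, d=1, a=90
d=1 and a=2a₀=90 at k=2, so the next step gives (m, d) = (45, 5) again — its k=1 value — and the period has length 2.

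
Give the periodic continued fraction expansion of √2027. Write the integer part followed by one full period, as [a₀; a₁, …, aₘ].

[45; 45, 90]

a₀ = ⌊√2027⌋ = 45.
With m₀=0, d₀=1 and mₖ₊₁ = dₖaₖ − mₖ, dₖ₊₁ = (n − mₖ₊₁²)/dₖ, aₖ₊₁ = ⌊(a₀+mₖ₊₁)/dₖ₊₁⌋:
  k=1: m=45, d=2, a=45
  k=2: m=45, d=1, a=90
d=1 and a=2a₀=90 at k=2, so the next step gives (m, d) = (45, 2) again — its k=1 value — and the period has length 2.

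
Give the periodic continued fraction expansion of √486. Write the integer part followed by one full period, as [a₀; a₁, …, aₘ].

a₀ = ⌊√486⌋ = 22.

[22; 22, 44]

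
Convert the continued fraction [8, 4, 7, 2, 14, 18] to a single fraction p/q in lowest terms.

133585/16208

Fold from the inside: start with 18/1.
  14 + 1/18 = 253/18
  2 + 18/253 = 524/253
  7 + 253/524 = 3921/524
  4 + 524/3921 = 16208/3921
  8 + 3921/16208 = 133585/16208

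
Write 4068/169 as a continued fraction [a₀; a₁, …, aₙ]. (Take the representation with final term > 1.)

4068 = 24*169 + 12
169 = 14*12 + 1
12 = 12*1 + 0  (stop)
So 4068/169 = [24; 14, 12].

[24; 14, 12]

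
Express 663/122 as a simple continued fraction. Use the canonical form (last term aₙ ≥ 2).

663 = 5*122 + 53
122 = 2*53 + 16
53 = 3*16 + 5
16 = 3*5 + 1
5 = 5*1 + 0  (stop)
So 663/122 = [5; 2, 3, 3, 5].

[5; 2, 3, 3, 5]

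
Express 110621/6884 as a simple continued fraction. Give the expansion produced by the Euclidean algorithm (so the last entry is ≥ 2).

110621 = 16×6884 + 477
6884 = 14×477 + 206
477 = 2×206 + 65
206 = 3×65 + 11
65 = 5×11 + 10
11 = 1×10 + 1
10 = 10×1 + 0  (stop)
So 110621/6884 = [16; 14, 2, 3, 5, 1, 10].

[16; 14, 2, 3, 5, 1, 10]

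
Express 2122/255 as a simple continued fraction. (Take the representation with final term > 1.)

[8; 3, 9, 9]

2122 = 8*255 + 82
255 = 3*82 + 9
82 = 9*9 + 1
9 = 9*1 + 0  (stop)
So 2122/255 = [8; 3, 9, 9].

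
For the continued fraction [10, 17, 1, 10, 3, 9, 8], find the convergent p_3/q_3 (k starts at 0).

1981/197

Using pₖ = aₖpₖ₋₁ + pₖ₋₂, qₖ = aₖqₖ₋₁ + qₖ₋₂ (with p₋₁=1, p₋₂=0, q₋₁=0, q₋₂=1):
  k=0: a=10, p=10, q=1
  k=1: a=17, p=171, q=17
  k=2: a=1, p=181, q=18
  k=3: a=10, p=1981, q=197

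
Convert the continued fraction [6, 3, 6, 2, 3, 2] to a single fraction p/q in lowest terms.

2053/325

Fold from the inside: start with 2/1.
  3 + 1/2 = 7/2
  2 + 2/7 = 16/7
  6 + 7/16 = 103/16
  3 + 16/103 = 325/103
  6 + 103/325 = 2053/325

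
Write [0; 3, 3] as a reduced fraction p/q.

Using pₖ = aₖpₖ₋₁ + pₖ₋₂ and qₖ = aₖqₖ₋₁ + qₖ₋₂:
  k=0: a=0, p=0, q=1
  k=1: a=3, p=1, q=3
  k=2: a=3, p=3, q=10

3/10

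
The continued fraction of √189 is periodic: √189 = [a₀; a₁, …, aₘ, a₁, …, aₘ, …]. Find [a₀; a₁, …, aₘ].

[13; 1, 2, 1, 26]

a₀ = ⌊√189⌋ = 13.
With m₀=0, d₀=1 and mₖ₊₁ = dₖaₖ − mₖ, dₖ₊₁ = (n − mₖ₊₁²)/dₖ, aₖ₊₁ = ⌊(a₀+mₖ₊₁)/dₖ₊₁⌋:
  k=1: m=13, d=20, a=1
  k=2: m=7, d=7, a=2
  k=3: m=7, d=20, a=1
  k=4: m=13, d=1, a=26
d=1 and a=2a₀=26 at k=4, so the next step gives (m, d) = (13, 20) again — its k=1 value — and the period has length 4.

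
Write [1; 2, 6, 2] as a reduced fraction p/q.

41/28

Fold from the inside: start with 2/1.
  6 + 1/2 = 13/2
  2 + 2/13 = 28/13
  1 + 13/28 = 41/28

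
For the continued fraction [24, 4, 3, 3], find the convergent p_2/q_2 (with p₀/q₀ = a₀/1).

Using pₖ = aₖpₖ₋₁ + pₖ₋₂, qₖ = aₖqₖ₋₁ + qₖ₋₂ (with p₋₁=1, p₋₂=0, q₋₁=0, q₋₂=1):
  k=0: a=24, p=24, q=1
  k=1: a=4, p=97, q=4
  k=2: a=3, p=315, q=13

315/13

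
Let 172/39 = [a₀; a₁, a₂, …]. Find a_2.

172 = 4·39 + 16   →  a_0 = 4
39 = 2·16 + 7   →  a_1 = 2
16 = 2·7 + 2   →  a_2 = 2

2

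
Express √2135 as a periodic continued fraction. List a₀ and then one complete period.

a₀ = ⌊√2135⌋ = 46.
With m₀=0, d₀=1 and mₖ₊₁ = dₖaₖ − mₖ, dₖ₊₁ = (n − mₖ₊₁²)/dₖ, aₖ₊₁ = ⌊(a₀+mₖ₊₁)/dₖ₊₁⌋:
  k=1: m=46, d=19, a=4
  k=2: m=30, d=65, a=1
  k=3: m=35, d=14, a=5
  k=4: m=35, d=65, a=1
  k=5: m=30, d=19, a=4
  k=6: m=46, d=1, a=92
d=1 and a=2a₀=92 at k=6, so the next step gives (m, d) = (46, 19) again — its k=1 value — and the period has length 6.

[46; 4, 1, 5, 1, 4, 92]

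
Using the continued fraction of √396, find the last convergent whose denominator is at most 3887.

√396 = [19; 1, 8, 1, 38, …] (period length 4).
Convergents:
  p_0/q_0 = 19/1
  p_1/q_1 = 20/1
  p_2/q_2 = 179/9
  p_3/q_3 = 199/10
  p_4/q_4 = 7741/389
  p_5/q_5 = 7940/399
  p_6/q_6 = 71261/3581
  p_7/q_7 = 79201/3980
q_6 = 3581 ≤ 3887 < 3980 = q_7, so the answer is 71261/3581.

71261/3581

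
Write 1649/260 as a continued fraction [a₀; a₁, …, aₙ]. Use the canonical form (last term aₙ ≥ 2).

[6; 2, 1, 11, 1, 2, 2]

1649 = 6×260 + 89
260 = 2×89 + 82
89 = 1×82 + 7
82 = 11×7 + 5
7 = 1×5 + 2
5 = 2×2 + 1
2 = 2×1 + 0  (stop)
So 1649/260 = [6; 2, 1, 11, 1, 2, 2].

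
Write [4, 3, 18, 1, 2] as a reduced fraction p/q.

Using pₖ = aₖpₖ₋₁ + pₖ₋₂ and qₖ = aₖqₖ₋₁ + qₖ₋₂:
  k=0: a=4, p=4, q=1
  k=1: a=3, p=13, q=3
  k=2: a=18, p=238, q=55
  k=3: a=1, p=251, q=58
  k=4: a=2, p=740, q=171

740/171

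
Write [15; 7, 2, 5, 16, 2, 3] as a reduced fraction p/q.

144304/9535

Using pₖ = aₖpₖ₋₁ + pₖ₋₂ and qₖ = aₖqₖ₋₁ + qₖ₋₂:
  k=0: a=15, p=15, q=1
  k=1: a=7, p=106, q=7
  k=2: a=2, p=227, q=15
  k=3: a=5, p=1241, q=82
  k=4: a=16, p=20083, q=1327
  k=5: a=2, p=41407, q=2736
  k=6: a=3, p=144304, q=9535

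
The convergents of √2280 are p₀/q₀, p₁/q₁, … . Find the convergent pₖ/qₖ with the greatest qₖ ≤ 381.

18097/379

√2280 = [47; 1, 2, 1, 94, …] (period length 4).
Convergents:
  p_0/q_0 = 47/1
  p_1/q_1 = 48/1
  p_2/q_2 = 143/3
  p_3/q_3 = 191/4
  p_4/q_4 = 18097/379
  p_5/q_5 = 18288/383
q_4 = 379 ≤ 381 < 383 = q_5, so the answer is 18097/379.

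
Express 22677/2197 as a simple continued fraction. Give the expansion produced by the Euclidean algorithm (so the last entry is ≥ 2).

[10; 3, 9, 3, 3, 3, 2]

22677 = 10·2197 + 707
2197 = 3·707 + 76
707 = 9·76 + 23
76 = 3·23 + 7
23 = 3·7 + 2
7 = 3·2 + 1
2 = 2·1 + 0  (stop)
So 22677/2197 = [10; 3, 9, 3, 3, 3, 2].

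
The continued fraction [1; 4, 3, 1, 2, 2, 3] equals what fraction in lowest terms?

Using pₖ = aₖpₖ₋₁ + pₖ₋₂ and qₖ = aₖqₖ₋₁ + qₖ₋₂:
  k=0: a=1, p=1, q=1
  k=1: a=4, p=5, q=4
  k=2: a=3, p=16, q=13
  k=3: a=1, p=21, q=17
  k=4: a=2, p=58, q=47
  k=5: a=2, p=137, q=111
  k=6: a=3, p=469, q=380

469/380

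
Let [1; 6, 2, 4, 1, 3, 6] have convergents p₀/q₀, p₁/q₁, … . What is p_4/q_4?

82/71

Using pₖ = aₖpₖ₋₁ + pₖ₋₂, qₖ = aₖqₖ₋₁ + qₖ₋₂ (with p₋₁=1, p₋₂=0, q₋₁=0, q₋₂=1):
  k=0: a=1, p=1, q=1
  k=1: a=6, p=7, q=6
  k=2: a=2, p=15, q=13
  k=3: a=4, p=67, q=58
  k=4: a=1, p=82, q=71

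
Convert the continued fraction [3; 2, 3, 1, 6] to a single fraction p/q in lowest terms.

Fold from the inside: start with 6/1.
  1 + 1/6 = 7/6
  3 + 6/7 = 27/7
  2 + 7/27 = 61/27
  3 + 27/61 = 210/61

210/61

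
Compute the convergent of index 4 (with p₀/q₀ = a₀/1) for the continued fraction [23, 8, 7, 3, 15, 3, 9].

63403/2742

Using pₖ = aₖpₖ₋₁ + pₖ₋₂, qₖ = aₖqₖ₋₁ + qₖ₋₂ (with p₋₁=1, p₋₂=0, q₋₁=0, q₋₂=1):
  k=0: a=23, p=23, q=1
  k=1: a=8, p=185, q=8
  k=2: a=7, p=1318, q=57
  k=3: a=3, p=4139, q=179
  k=4: a=15, p=63403, q=2742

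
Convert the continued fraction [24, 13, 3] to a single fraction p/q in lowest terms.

Fold from the inside: start with 3/1.
  13 + 1/3 = 40/3
  24 + 3/40 = 963/40

963/40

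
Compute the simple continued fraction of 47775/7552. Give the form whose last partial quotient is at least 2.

47775 = 6×7552 + 2463
7552 = 3×2463 + 163
2463 = 15×163 + 18
163 = 9×18 + 1
18 = 18×1 + 0  (stop)
So 47775/7552 = [6; 3, 15, 9, 18].

[6; 3, 15, 9, 18]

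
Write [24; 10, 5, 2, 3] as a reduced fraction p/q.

Fold from the inside: start with 3/1.
  2 + 1/3 = 7/3
  5 + 3/7 = 38/7
  10 + 7/38 = 387/38
  24 + 38/387 = 9326/387

9326/387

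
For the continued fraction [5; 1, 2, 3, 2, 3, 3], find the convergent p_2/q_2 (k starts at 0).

Using pₖ = aₖpₖ₋₁ + pₖ₋₂, qₖ = aₖqₖ₋₁ + qₖ₋₂ (with p₋₁=1, p₋₂=0, q₋₁=0, q₋₂=1):
  k=0: a=5, p=5, q=1
  k=1: a=1, p=6, q=1
  k=2: a=2, p=17, q=3

17/3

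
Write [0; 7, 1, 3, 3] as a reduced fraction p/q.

13/101

Fold from the inside: start with 3/1.
  3 + 1/3 = 10/3
  1 + 3/10 = 13/10
  7 + 10/13 = 101/13
  0 + 13/101 = 13/101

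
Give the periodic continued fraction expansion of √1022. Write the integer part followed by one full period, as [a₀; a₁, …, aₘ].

a₀ = ⌊√1022⌋ = 31.

[31; 1, 30, 1, 62]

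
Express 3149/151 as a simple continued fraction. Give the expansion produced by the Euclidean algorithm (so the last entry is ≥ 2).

3149 = 20*151 + 129
151 = 1*129 + 22
129 = 5*22 + 19
22 = 1*19 + 3
19 = 6*3 + 1
3 = 3*1 + 0  (stop)
So 3149/151 = [20; 1, 5, 1, 6, 3].

[20; 1, 5, 1, 6, 3]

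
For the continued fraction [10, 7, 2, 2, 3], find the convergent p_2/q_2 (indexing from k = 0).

152/15

Using pₖ = aₖpₖ₋₁ + pₖ₋₂, qₖ = aₖqₖ₋₁ + qₖ₋₂ (with p₋₁=1, p₋₂=0, q₋₁=0, q₋₂=1):
  k=0: a=10, p=10, q=1
  k=1: a=7, p=71, q=7
  k=2: a=2, p=152, q=15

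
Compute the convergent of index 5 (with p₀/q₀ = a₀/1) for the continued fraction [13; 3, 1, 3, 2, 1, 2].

650/49

Using pₖ = aₖpₖ₋₁ + pₖ₋₂, qₖ = aₖqₖ₋₁ + qₖ₋₂ (with p₋₁=1, p₋₂=0, q₋₁=0, q₋₂=1):
  k=0: a=13, p=13, q=1
  k=1: a=3, p=40, q=3
  k=2: a=1, p=53, q=4
  k=3: a=3, p=199, q=15
  k=4: a=2, p=451, q=34
  k=5: a=1, p=650, q=49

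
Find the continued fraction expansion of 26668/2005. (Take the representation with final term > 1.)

[13; 3, 3, 13, 15]

26668 = 13·2005 + 603
2005 = 3·603 + 196
603 = 3·196 + 15
196 = 13·15 + 1
15 = 15·1 + 0  (stop)
So 26668/2005 = [13; 3, 3, 13, 15].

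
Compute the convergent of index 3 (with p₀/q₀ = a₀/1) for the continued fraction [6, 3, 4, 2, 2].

Using pₖ = aₖpₖ₋₁ + pₖ₋₂, qₖ = aₖqₖ₋₁ + qₖ₋₂ (with p₋₁=1, p₋₂=0, q₋₁=0, q₋₂=1):
  k=0: a=6, p=6, q=1
  k=1: a=3, p=19, q=3
  k=2: a=4, p=82, q=13
  k=3: a=2, p=183, q=29

183/29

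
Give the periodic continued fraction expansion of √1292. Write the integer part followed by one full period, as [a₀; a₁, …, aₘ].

[35; 1, 16, 1, 70]

a₀ = ⌊√1292⌋ = 35.
With m₀=0, d₀=1 and mₖ₊₁ = dₖaₖ − mₖ, dₖ₊₁ = (n − mₖ₊₁²)/dₖ, aₖ₊₁ = ⌊(a₀+mₖ₊₁)/dₖ₊₁⌋:
  k=1: m=35, d=67, a=1
  k=2: m=32, d=4, a=16
  k=3: m=32, d=67, a=1
  k=4: m=35, d=1, a=70
d=1 and a=2a₀=70 at k=4, so the next step gives (m, d) = (35, 67) again — its k=1 value — and the period has length 4.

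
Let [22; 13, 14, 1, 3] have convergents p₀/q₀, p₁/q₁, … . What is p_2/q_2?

4040/183

Using pₖ = aₖpₖ₋₁ + pₖ₋₂, qₖ = aₖqₖ₋₁ + qₖ₋₂ (with p₋₁=1, p₋₂=0, q₋₁=0, q₋₂=1):
  k=0: a=22, p=22, q=1
  k=1: a=13, p=287, q=13
  k=2: a=14, p=4040, q=183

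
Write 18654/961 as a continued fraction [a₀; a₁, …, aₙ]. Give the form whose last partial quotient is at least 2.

[19; 2, 2, 3, 4, 2, 2, 2]

18654 = 19·961 + 395
961 = 2·395 + 171
395 = 2·171 + 53
171 = 3·53 + 12
53 = 4·12 + 5
12 = 2·5 + 2
5 = 2·2 + 1
2 = 2·1 + 0  (stop)
So 18654/961 = [19; 2, 2, 3, 4, 2, 2, 2].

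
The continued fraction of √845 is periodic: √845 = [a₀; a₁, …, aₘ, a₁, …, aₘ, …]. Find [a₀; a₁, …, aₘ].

[29; 14, 1, 1, 14, 58]

a₀ = ⌊√845⌋ = 29.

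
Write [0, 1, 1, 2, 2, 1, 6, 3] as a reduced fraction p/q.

211/359

Fold from the inside: start with 3/1.
  6 + 1/3 = 19/3
  1 + 3/19 = 22/19
  2 + 19/22 = 63/22
  2 + 22/63 = 148/63
  1 + 63/148 = 211/148
  1 + 148/211 = 359/211
  0 + 211/359 = 211/359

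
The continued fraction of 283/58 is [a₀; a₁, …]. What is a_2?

283 = 4·58 + 51   →  a_0 = 4
58 = 1·51 + 7   →  a_1 = 1
51 = 7·7 + 2   →  a_2 = 7

7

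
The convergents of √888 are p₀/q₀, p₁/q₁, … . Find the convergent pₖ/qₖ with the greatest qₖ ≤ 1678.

√888 = [29; 1, 3, 1, 58, …] (period length 4).
Convergents:
  p_0/q_0 = 29/1
  p_1/q_1 = 30/1
  p_2/q_2 = 119/4
  p_3/q_3 = 149/5
  p_4/q_4 = 8761/294
  p_5/q_5 = 8910/299
  p_6/q_6 = 35491/1191
  p_7/q_7 = 44401/1490
  p_8/q_8 = 2610749/87611
q_7 = 1490 ≤ 1678 < 87611 = q_8, so the answer is 44401/1490.

44401/1490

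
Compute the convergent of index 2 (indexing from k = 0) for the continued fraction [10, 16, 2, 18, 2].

332/33

Using pₖ = aₖpₖ₋₁ + pₖ₋₂, qₖ = aₖqₖ₋₁ + qₖ₋₂ (with p₋₁=1, p₋₂=0, q₋₁=0, q₋₂=1):
  k=0: a=10, p=10, q=1
  k=1: a=16, p=161, q=16
  k=2: a=2, p=332, q=33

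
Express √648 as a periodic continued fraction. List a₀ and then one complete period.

a₀ = ⌊√648⌋ = 25.
With m₀=0, d₀=1 and mₖ₊₁ = dₖaₖ − mₖ, dₖ₊₁ = (n − mₖ₊₁²)/dₖ, aₖ₊₁ = ⌊(a₀+mₖ₊₁)/dₖ₊₁⌋:
  k=1: m=25, d=23, a=2
  k=2: m=21, d=9, a=5
  k=3: m=24, d=8, a=6
  k=4: m=24, d=9, a=5
  k=5: m=21, d=23, a=2
  k=6: m=25, d=1, a=50
d=1 and a=2a₀=50 at k=6, so the next step gives (m, d) = (25, 23) again — its k=1 value — and the period has length 6.

[25; 2, 5, 6, 5, 2, 50]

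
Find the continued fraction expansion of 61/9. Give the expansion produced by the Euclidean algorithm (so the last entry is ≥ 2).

61 = 6×9 + 7
9 = 1×7 + 2
7 = 3×2 + 1
2 = 2×1 + 0  (stop)
So 61/9 = [6; 1, 3, 2].

[6; 1, 3, 2]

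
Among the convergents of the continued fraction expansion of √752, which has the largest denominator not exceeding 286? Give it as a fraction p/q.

4607/168

√752 = [27; 2, 2, 1, 2, 1, 2, 2, 54, …] (period length 8).
Convergents:
  p_0/q_0 = 27/1
  p_1/q_1 = 55/2
  p_2/q_2 = 137/5
  p_3/q_3 = 192/7
  p_4/q_4 = 521/19
  p_5/q_5 = 713/26
  p_6/q_6 = 1947/71
  p_7/q_7 = 4607/168
  p_8/q_8 = 250725/9143
q_7 = 168 ≤ 286 < 9143 = q_8, so the answer is 4607/168.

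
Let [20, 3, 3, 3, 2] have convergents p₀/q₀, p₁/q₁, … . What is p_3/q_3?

670/33

Using pₖ = aₖpₖ₋₁ + pₖ₋₂, qₖ = aₖqₖ₋₁ + qₖ₋₂ (with p₋₁=1, p₋₂=0, q₋₁=0, q₋₂=1):
  k=0: a=20, p=20, q=1
  k=1: a=3, p=61, q=3
  k=2: a=3, p=203, q=10
  k=3: a=3, p=670, q=33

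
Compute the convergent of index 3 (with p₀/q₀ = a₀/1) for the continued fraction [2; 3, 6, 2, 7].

Using pₖ = aₖpₖ₋₁ + pₖ₋₂, qₖ = aₖqₖ₋₁ + qₖ₋₂ (with p₋₁=1, p₋₂=0, q₋₁=0, q₋₂=1):
  k=0: a=2, p=2, q=1
  k=1: a=3, p=7, q=3
  k=2: a=6, p=44, q=19
  k=3: a=2, p=95, q=41

95/41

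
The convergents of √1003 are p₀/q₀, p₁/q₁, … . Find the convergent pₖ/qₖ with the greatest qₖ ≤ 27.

95/3

√1003 = [31; 1, 2, 31, 2, 1, 62, …] (period length 6).
Convergents:
  p_0/q_0 = 31/1
  p_1/q_1 = 32/1
  p_2/q_2 = 95/3
  p_3/q_3 = 2977/94
q_2 = 3 ≤ 27 < 94 = q_3, so the answer is 95/3.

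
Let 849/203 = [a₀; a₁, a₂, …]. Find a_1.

849 = 4·203 + 37   →  a_0 = 4
203 = 5·37 + 18   →  a_1 = 5

5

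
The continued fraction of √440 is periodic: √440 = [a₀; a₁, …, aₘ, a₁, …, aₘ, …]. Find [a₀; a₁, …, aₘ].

a₀ = ⌊√440⌋ = 20.
With m₀=0, d₀=1 and mₖ₊₁ = dₖaₖ − mₖ, dₖ₊₁ = (n − mₖ₊₁²)/dₖ, aₖ₊₁ = ⌊(a₀+mₖ₊₁)/dₖ₊₁⌋:
  k=1: m=20, d=40, a=1
  k=2: m=20, d=1, a=40
d=1 and a=2a₀=40 at k=2, so the next step gives (m, d) = (20, 40) again — its k=1 value — and the period has length 2.

[20; 1, 40]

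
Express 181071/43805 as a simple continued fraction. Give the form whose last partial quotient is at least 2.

[4; 7, 2, 18, 2, 1, 2, 19]

181071 = 4*43805 + 5851
43805 = 7*5851 + 2848
5851 = 2*2848 + 155
2848 = 18*155 + 58
155 = 2*58 + 39
58 = 1*39 + 19
39 = 2*19 + 1
19 = 19*1 + 0  (stop)
So 181071/43805 = [4; 7, 2, 18, 2, 1, 2, 19].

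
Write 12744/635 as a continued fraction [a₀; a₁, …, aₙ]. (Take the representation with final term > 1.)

12744 = 20×635 + 44
635 = 14×44 + 19
44 = 2×19 + 6
19 = 3×6 + 1
6 = 6×1 + 0  (stop)
So 12744/635 = [20; 14, 2, 3, 6].

[20; 14, 2, 3, 6]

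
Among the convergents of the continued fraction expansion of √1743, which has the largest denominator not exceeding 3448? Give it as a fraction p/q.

55777/1336

√1743 = [41; 1, 2, 1, 82, …] (period length 4).
Convergents:
  p_0/q_0 = 41/1
  p_1/q_1 = 42/1
  p_2/q_2 = 125/3
  p_3/q_3 = 167/4
  p_4/q_4 = 13819/331
  p_5/q_5 = 13986/335
  p_6/q_6 = 41791/1001
  p_7/q_7 = 55777/1336
  p_8/q_8 = 4615505/110553
q_7 = 1336 ≤ 3448 < 110553 = q_8, so the answer is 55777/1336.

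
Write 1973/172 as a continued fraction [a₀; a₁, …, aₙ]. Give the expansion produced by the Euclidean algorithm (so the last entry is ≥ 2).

[11; 2, 8, 10]

1973 = 11·172 + 81
172 = 2·81 + 10
81 = 8·10 + 1
10 = 10·1 + 0  (stop)
So 1973/172 = [11; 2, 8, 10].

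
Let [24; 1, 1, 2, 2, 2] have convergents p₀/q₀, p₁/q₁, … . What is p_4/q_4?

295/12

Using pₖ = aₖpₖ₋₁ + pₖ₋₂, qₖ = aₖqₖ₋₁ + qₖ₋₂ (with p₋₁=1, p₋₂=0, q₋₁=0, q₋₂=1):
  k=0: a=24, p=24, q=1
  k=1: a=1, p=25, q=1
  k=2: a=1, p=49, q=2
  k=3: a=2, p=123, q=5
  k=4: a=2, p=295, q=12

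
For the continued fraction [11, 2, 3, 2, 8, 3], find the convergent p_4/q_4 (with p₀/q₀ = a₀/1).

Using pₖ = aₖpₖ₋₁ + pₖ₋₂, qₖ = aₖqₖ₋₁ + qₖ₋₂ (with p₋₁=1, p₋₂=0, q₋₁=0, q₋₂=1):
  k=0: a=11, p=11, q=1
  k=1: a=2, p=23, q=2
  k=2: a=3, p=80, q=7
  k=3: a=2, p=183, q=16
  k=4: a=8, p=1544, q=135

1544/135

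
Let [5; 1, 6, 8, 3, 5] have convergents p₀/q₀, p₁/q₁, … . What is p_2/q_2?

Using pₖ = aₖpₖ₋₁ + pₖ₋₂, qₖ = aₖqₖ₋₁ + qₖ₋₂ (with p₋₁=1, p₋₂=0, q₋₁=0, q₋₂=1):
  k=0: a=5, p=5, q=1
  k=1: a=1, p=6, q=1
  k=2: a=6, p=41, q=7

41/7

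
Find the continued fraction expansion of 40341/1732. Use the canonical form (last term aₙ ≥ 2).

[23; 3, 2, 3, 17, 1, 3]

40341 = 23·1732 + 505
1732 = 3·505 + 217
505 = 2·217 + 71
217 = 3·71 + 4
71 = 17·4 + 3
4 = 1·3 + 1
3 = 3·1 + 0  (stop)
So 40341/1732 = [23; 3, 2, 3, 17, 1, 3].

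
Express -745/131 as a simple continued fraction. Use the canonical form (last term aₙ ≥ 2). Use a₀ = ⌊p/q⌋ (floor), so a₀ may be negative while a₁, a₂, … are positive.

[-6; 3, 5, 8]

-745 = -6·131 + 41
131 = 3·41 + 8
41 = 5·8 + 1
8 = 8·1 + 0  (stop)
So -745/131 = [-6; 3, 5, 8].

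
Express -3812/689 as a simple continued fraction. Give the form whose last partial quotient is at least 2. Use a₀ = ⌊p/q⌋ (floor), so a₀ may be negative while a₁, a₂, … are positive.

-3812 = -6*689 + 322
689 = 2*322 + 45
322 = 7*45 + 7
45 = 6*7 + 3
7 = 2*3 + 1
3 = 3*1 + 0  (stop)
So -3812/689 = [-6; 2, 7, 6, 2, 3].

[-6; 2, 7, 6, 2, 3]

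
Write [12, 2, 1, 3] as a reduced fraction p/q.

Fold from the inside: start with 3/1.
  1 + 1/3 = 4/3
  2 + 3/4 = 11/4
  12 + 4/11 = 136/11

136/11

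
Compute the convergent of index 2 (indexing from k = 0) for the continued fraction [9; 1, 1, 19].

Using pₖ = aₖpₖ₋₁ + pₖ₋₂, qₖ = aₖqₖ₋₁ + qₖ₋₂ (with p₋₁=1, p₋₂=0, q₋₁=0, q₋₂=1):
  k=0: a=9, p=9, q=1
  k=1: a=1, p=10, q=1
  k=2: a=1, p=19, q=2

19/2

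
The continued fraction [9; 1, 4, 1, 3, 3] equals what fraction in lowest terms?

Using pₖ = aₖpₖ₋₁ + pₖ₋₂ and qₖ = aₖqₖ₋₁ + qₖ₋₂:
  k=0: a=9, p=9, q=1
  k=1: a=1, p=10, q=1
  k=2: a=4, p=49, q=5
  k=3: a=1, p=59, q=6
  k=4: a=3, p=226, q=23
  k=5: a=3, p=737, q=75

737/75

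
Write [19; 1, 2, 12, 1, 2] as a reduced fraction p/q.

2302/117

Using pₖ = aₖpₖ₋₁ + pₖ₋₂ and qₖ = aₖqₖ₋₁ + qₖ₋₂:
  k=0: a=19, p=19, q=1
  k=1: a=1, p=20, q=1
  k=2: a=2, p=59, q=3
  k=3: a=12, p=728, q=37
  k=4: a=1, p=787, q=40
  k=5: a=2, p=2302, q=117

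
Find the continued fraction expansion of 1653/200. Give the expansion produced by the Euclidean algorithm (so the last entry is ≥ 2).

[8; 3, 1, 3, 2, 2, 2]

1653 = 8*200 + 53
200 = 3*53 + 41
53 = 1*41 + 12
41 = 3*12 + 5
12 = 2*5 + 2
5 = 2*2 + 1
2 = 2*1 + 0  (stop)
So 1653/200 = [8; 3, 1, 3, 2, 2, 2].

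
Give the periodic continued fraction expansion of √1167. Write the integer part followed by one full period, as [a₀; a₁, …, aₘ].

a₀ = ⌊√1167⌋ = 34.
With m₀=0, d₀=1 and mₖ₊₁ = dₖaₖ − mₖ, dₖ₊₁ = (n − mₖ₊₁²)/dₖ, aₖ₊₁ = ⌊(a₀+mₖ₊₁)/dₖ₊₁⌋:
  k=1: m=34, d=11, a=6
  k=2: m=32, d=13, a=5
  k=3: m=33, d=6, a=11
  k=4: m=33, d=13, a=5
  k=5: m=32, d=11, a=6
  k=6: m=34, d=1, a=68
d=1 and a=2a₀=68 at k=6, so the next step gives (m, d) = (34, 11) again — its k=1 value — and the period has length 6.

[34; 6, 5, 11, 5, 6, 68]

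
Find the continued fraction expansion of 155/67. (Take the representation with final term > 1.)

[2; 3, 5, 4]

155 = 2×67 + 21
67 = 3×21 + 4
21 = 5×4 + 1
4 = 4×1 + 0  (stop)
So 155/67 = [2; 3, 5, 4].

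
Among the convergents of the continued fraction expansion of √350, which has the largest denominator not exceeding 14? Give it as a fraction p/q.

131/7

√350 = [18; 1, 2, 2, 2, 1, 36, …] (period length 6).
Convergents:
  p_0/q_0 = 18/1
  p_1/q_1 = 19/1
  p_2/q_2 = 56/3
  p_3/q_3 = 131/7
  p_4/q_4 = 318/17
q_3 = 7 ≤ 14 < 17 = q_4, so the answer is 131/7.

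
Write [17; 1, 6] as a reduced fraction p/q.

Fold from the inside: start with 6/1.
  1 + 1/6 = 7/6
  17 + 6/7 = 125/7

125/7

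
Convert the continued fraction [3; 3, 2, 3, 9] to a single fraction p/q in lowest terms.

734/223

Using pₖ = aₖpₖ₋₁ + pₖ₋₂ and qₖ = aₖqₖ₋₁ + qₖ₋₂:
  k=0: a=3, p=3, q=1
  k=1: a=3, p=10, q=3
  k=2: a=2, p=23, q=7
  k=3: a=3, p=79, q=24
  k=4: a=9, p=734, q=223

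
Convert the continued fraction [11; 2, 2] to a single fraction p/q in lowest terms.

Using pₖ = aₖpₖ₋₁ + pₖ₋₂ and qₖ = aₖqₖ₋₁ + qₖ₋₂:
  k=0: a=11, p=11, q=1
  k=1: a=2, p=23, q=2
  k=2: a=2, p=57, q=5

57/5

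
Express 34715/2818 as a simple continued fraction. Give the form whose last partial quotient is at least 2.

34715 = 12*2818 + 899
2818 = 3*899 + 121
899 = 7*121 + 52
121 = 2*52 + 17
52 = 3*17 + 1
17 = 17*1 + 0  (stop)
So 34715/2818 = [12; 3, 7, 2, 3, 17].

[12; 3, 7, 2, 3, 17]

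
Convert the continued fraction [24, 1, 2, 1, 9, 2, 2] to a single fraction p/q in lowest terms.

Fold from the inside: start with 2/1.
  2 + 1/2 = 5/2
  9 + 2/5 = 47/5
  1 + 5/47 = 52/47
  2 + 47/52 = 151/52
  1 + 52/151 = 203/151
  24 + 151/203 = 5023/203

5023/203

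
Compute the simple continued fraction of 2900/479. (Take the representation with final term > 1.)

2900 = 6×479 + 26
479 = 18×26 + 11
26 = 2×11 + 4
11 = 2×4 + 3
4 = 1×3 + 1
3 = 3×1 + 0  (stop)
So 2900/479 = [6; 18, 2, 2, 1, 3].

[6; 18, 2, 2, 1, 3]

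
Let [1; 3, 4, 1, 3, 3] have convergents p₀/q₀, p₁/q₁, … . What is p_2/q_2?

Using pₖ = aₖpₖ₋₁ + pₖ₋₂, qₖ = aₖqₖ₋₁ + qₖ₋₂ (with p₋₁=1, p₋₂=0, q₋₁=0, q₋₂=1):
  k=0: a=1, p=1, q=1
  k=1: a=3, p=4, q=3
  k=2: a=4, p=17, q=13

17/13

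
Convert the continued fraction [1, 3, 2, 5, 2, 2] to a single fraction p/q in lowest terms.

263/204

Using pₖ = aₖpₖ₋₁ + pₖ₋₂ and qₖ = aₖqₖ₋₁ + qₖ₋₂:
  k=0: a=1, p=1, q=1
  k=1: a=3, p=4, q=3
  k=2: a=2, p=9, q=7
  k=3: a=5, p=49, q=38
  k=4: a=2, p=107, q=83
  k=5: a=2, p=263, q=204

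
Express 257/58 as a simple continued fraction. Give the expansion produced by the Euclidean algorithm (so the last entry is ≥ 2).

[4; 2, 3, 8]

257 = 4*58 + 25
58 = 2*25 + 8
25 = 3*8 + 1
8 = 8*1 + 0  (stop)
So 257/58 = [4; 2, 3, 8].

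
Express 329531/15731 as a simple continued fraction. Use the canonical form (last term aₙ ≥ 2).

329531 = 20*15731 + 14911
15731 = 1*14911 + 820
14911 = 18*820 + 151
820 = 5*151 + 65
151 = 2*65 + 21
65 = 3*21 + 2
21 = 10*2 + 1
2 = 2*1 + 0  (stop)
So 329531/15731 = [20; 1, 18, 5, 2, 3, 10, 2].

[20; 1, 18, 5, 2, 3, 10, 2]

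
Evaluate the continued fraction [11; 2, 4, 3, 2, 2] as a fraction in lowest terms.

1866/163

Using pₖ = aₖpₖ₋₁ + pₖ₋₂ and qₖ = aₖqₖ₋₁ + qₖ₋₂:
  k=0: a=11, p=11, q=1
  k=1: a=2, p=23, q=2
  k=2: a=4, p=103, q=9
  k=3: a=3, p=332, q=29
  k=4: a=2, p=767, q=67
  k=5: a=2, p=1866, q=163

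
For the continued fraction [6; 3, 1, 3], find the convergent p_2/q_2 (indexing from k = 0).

Using pₖ = aₖpₖ₋₁ + pₖ₋₂, qₖ = aₖqₖ₋₁ + qₖ₋₂ (with p₋₁=1, p₋₂=0, q₋₁=0, q₋₂=1):
  k=0: a=6, p=6, q=1
  k=1: a=3, p=19, q=3
  k=2: a=1, p=25, q=4

25/4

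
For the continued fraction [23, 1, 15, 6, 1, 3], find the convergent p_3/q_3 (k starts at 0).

2322/97

Using pₖ = aₖpₖ₋₁ + pₖ₋₂, qₖ = aₖqₖ₋₁ + qₖ₋₂ (with p₋₁=1, p₋₂=0, q₋₁=0, q₋₂=1):
  k=0: a=23, p=23, q=1
  k=1: a=1, p=24, q=1
  k=2: a=15, p=383, q=16
  k=3: a=6, p=2322, q=97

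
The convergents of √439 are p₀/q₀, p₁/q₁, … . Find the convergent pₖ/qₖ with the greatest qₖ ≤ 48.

√439 = [20; 1, 19, 1, 40, …] (period length 4).
Convergents:
  p_0/q_0 = 20/1
  p_1/q_1 = 21/1
  p_2/q_2 = 419/20
  p_3/q_3 = 440/21
  p_4/q_4 = 18019/860
q_3 = 21 ≤ 48 < 860 = q_4, so the answer is 440/21.

440/21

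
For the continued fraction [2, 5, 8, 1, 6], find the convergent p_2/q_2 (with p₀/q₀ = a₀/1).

Using pₖ = aₖpₖ₋₁ + pₖ₋₂, qₖ = aₖqₖ₋₁ + qₖ₋₂ (with p₋₁=1, p₋₂=0, q₋₁=0, q₋₂=1):
  k=0: a=2, p=2, q=1
  k=1: a=5, p=11, q=5
  k=2: a=8, p=90, q=41

90/41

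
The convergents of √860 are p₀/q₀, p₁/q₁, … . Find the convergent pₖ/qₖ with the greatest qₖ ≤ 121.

√860 = [29; 3, 14, 3, 58, …] (period length 4).
Convergents:
  p_0/q_0 = 29/1
  p_1/q_1 = 88/3
  p_2/q_2 = 1261/43
  p_3/q_3 = 3871/132
q_2 = 43 ≤ 121 < 132 = q_3, so the answer is 1261/43.

1261/43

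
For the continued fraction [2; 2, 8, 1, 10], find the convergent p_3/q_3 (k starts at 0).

Using pₖ = aₖpₖ₋₁ + pₖ₋₂, qₖ = aₖqₖ₋₁ + qₖ₋₂ (with p₋₁=1, p₋₂=0, q₋₁=0, q₋₂=1):
  k=0: a=2, p=2, q=1
  k=1: a=2, p=5, q=2
  k=2: a=8, p=42, q=17
  k=3: a=1, p=47, q=19

47/19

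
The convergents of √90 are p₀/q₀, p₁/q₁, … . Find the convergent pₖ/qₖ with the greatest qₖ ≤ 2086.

13329/1405

√90 = [9; 2, 18, …] (period length 2).
Convergents:
  p_0/q_0 = 9/1
  p_1/q_1 = 19/2
  p_2/q_2 = 351/37
  p_3/q_3 = 721/76
  p_4/q_4 = 13329/1405
  p_5/q_5 = 27379/2886
q_4 = 1405 ≤ 2086 < 2886 = q_5, so the answer is 13329/1405.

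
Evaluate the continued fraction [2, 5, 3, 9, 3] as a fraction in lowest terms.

Fold from the inside: start with 3/1.
  9 + 1/3 = 28/3
  3 + 3/28 = 87/28
  5 + 28/87 = 463/87
  2 + 87/463 = 1013/463

1013/463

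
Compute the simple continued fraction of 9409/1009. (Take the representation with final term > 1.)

[9; 3, 13, 8, 3]

9409 = 9*1009 + 328
1009 = 3*328 + 25
328 = 13*25 + 3
25 = 8*3 + 1
3 = 3*1 + 0  (stop)
So 9409/1009 = [9; 3, 13, 8, 3].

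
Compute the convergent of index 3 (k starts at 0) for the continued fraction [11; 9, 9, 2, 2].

Using pₖ = aₖpₖ₋₁ + pₖ₋₂, qₖ = aₖqₖ₋₁ + qₖ₋₂ (with p₋₁=1, p₋₂=0, q₋₁=0, q₋₂=1):
  k=0: a=11, p=11, q=1
  k=1: a=9, p=100, q=9
  k=2: a=9, p=911, q=82
  k=3: a=2, p=1922, q=173

1922/173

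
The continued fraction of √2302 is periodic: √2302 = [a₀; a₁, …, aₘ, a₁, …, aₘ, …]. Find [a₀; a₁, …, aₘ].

a₀ = ⌊√2302⌋ = 47.
With m₀=0, d₀=1 and mₖ₊₁ = dₖaₖ − mₖ, dₖ₊₁ = (n − mₖ₊₁²)/dₖ, aₖ₊₁ = ⌊(a₀+mₖ₊₁)/dₖ₊₁⌋:
  k=1: m=47, d=93, a=1
  k=2: m=46, d=2, a=46
  k=3: m=46, d=93, a=1
  k=4: m=47, d=1, a=94
d=1 and a=2a₀=94 at k=4, so the next step gives (m, d) = (47, 93) again — its k=1 value — and the period has length 4.

[47; 1, 46, 1, 94]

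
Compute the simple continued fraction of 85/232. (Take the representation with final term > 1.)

85 = 0·232 + 85
232 = 2·85 + 62
85 = 1·62 + 23
62 = 2·23 + 16
23 = 1·16 + 7
16 = 2·7 + 2
7 = 3·2 + 1
2 = 2·1 + 0  (stop)
So 85/232 = [0; 2, 1, 2, 1, 2, 3, 2].

[0; 2, 1, 2, 1, 2, 3, 2]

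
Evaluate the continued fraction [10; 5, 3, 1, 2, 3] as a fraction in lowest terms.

Fold from the inside: start with 3/1.
  2 + 1/3 = 7/3
  1 + 3/7 = 10/7
  3 + 7/10 = 37/10
  5 + 10/37 = 195/37
  10 + 37/195 = 1987/195

1987/195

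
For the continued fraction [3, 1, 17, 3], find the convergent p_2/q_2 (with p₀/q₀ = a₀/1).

Using pₖ = aₖpₖ₋₁ + pₖ₋₂, qₖ = aₖqₖ₋₁ + qₖ₋₂ (with p₋₁=1, p₋₂=0, q₋₁=0, q₋₂=1):
  k=0: a=3, p=3, q=1
  k=1: a=1, p=4, q=1
  k=2: a=17, p=71, q=18

71/18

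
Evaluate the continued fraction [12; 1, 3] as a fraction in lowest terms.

Using pₖ = aₖpₖ₋₁ + pₖ₋₂ and qₖ = aₖqₖ₋₁ + qₖ₋₂:
  k=0: a=12, p=12, q=1
  k=1: a=1, p=13, q=1
  k=2: a=3, p=51, q=4

51/4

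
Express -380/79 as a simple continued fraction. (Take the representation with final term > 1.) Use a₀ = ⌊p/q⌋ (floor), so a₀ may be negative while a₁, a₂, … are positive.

[-5; 5, 3, 1, 3]

-380 = -5·79 + 15
79 = 5·15 + 4
15 = 3·4 + 3
4 = 1·3 + 1
3 = 3·1 + 0  (stop)
So -380/79 = [-5; 5, 3, 1, 3].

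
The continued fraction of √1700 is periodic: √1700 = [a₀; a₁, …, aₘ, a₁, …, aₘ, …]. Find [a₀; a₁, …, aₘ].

[41; 4, 3, 20, 3, 4, 82]

a₀ = ⌊√1700⌋ = 41.
With m₀=0, d₀=1 and mₖ₊₁ = dₖaₖ − mₖ, dₖ₊₁ = (n − mₖ₊₁²)/dₖ, aₖ₊₁ = ⌊(a₀+mₖ₊₁)/dₖ₊₁⌋:
  k=1: m=41, d=19, a=4
  k=2: m=35, d=25, a=3
  k=3: m=40, d=4, a=20
  k=4: m=40, d=25, a=3
  k=5: m=35, d=19, a=4
  k=6: m=41, d=1, a=82
d=1 and a=2a₀=82 at k=6, so the next step gives (m, d) = (41, 19) again — its k=1 value — and the period has length 6.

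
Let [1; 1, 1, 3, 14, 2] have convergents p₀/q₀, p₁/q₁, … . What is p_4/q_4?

157/100

Using pₖ = aₖpₖ₋₁ + pₖ₋₂, qₖ = aₖqₖ₋₁ + qₖ₋₂ (with p₋₁=1, p₋₂=0, q₋₁=0, q₋₂=1):
  k=0: a=1, p=1, q=1
  k=1: a=1, p=2, q=1
  k=2: a=1, p=3, q=2
  k=3: a=3, p=11, q=7
  k=4: a=14, p=157, q=100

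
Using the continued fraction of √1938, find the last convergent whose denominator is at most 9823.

√1938 = [44; 44, 88, …] (period length 2).
Convergents:
  p_0/q_0 = 44/1
  p_1/q_1 = 1937/44
  p_2/q_2 = 170500/3873
  p_3/q_3 = 7503937/170456
q_2 = 3873 ≤ 9823 < 170456 = q_3, so the answer is 170500/3873.

170500/3873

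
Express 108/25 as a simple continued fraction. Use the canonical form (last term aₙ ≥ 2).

108 = 4*25 + 8
25 = 3*8 + 1
8 = 8*1 + 0  (stop)
So 108/25 = [4; 3, 8].

[4; 3, 8]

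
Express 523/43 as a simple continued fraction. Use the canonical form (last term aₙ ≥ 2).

523 = 12*43 + 7
43 = 6*7 + 1
7 = 7*1 + 0  (stop)
So 523/43 = [12; 6, 7].

[12; 6, 7]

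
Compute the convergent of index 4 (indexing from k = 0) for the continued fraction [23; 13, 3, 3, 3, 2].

10130/439

Using pₖ = aₖpₖ₋₁ + pₖ₋₂, qₖ = aₖqₖ₋₁ + qₖ₋₂ (with p₋₁=1, p₋₂=0, q₋₁=0, q₋₂=1):
  k=0: a=23, p=23, q=1
  k=1: a=13, p=300, q=13
  k=2: a=3, p=923, q=40
  k=3: a=3, p=3069, q=133
  k=4: a=3, p=10130, q=439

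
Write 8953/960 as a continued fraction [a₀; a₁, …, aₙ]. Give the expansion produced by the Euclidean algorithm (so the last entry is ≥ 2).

[9; 3, 14, 1, 9, 2]

8953 = 9×960 + 313
960 = 3×313 + 21
313 = 14×21 + 19
21 = 1×19 + 2
19 = 9×2 + 1
2 = 2×1 + 0  (stop)
So 8953/960 = [9; 3, 14, 1, 9, 2].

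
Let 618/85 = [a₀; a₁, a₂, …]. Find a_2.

1

618 = 7·85 + 23   →  a_0 = 7
85 = 3·23 + 16   →  a_1 = 3
23 = 1·16 + 7   →  a_2 = 1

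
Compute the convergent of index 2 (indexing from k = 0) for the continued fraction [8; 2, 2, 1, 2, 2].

Using pₖ = aₖpₖ₋₁ + pₖ₋₂, qₖ = aₖqₖ₋₁ + qₖ₋₂ (with p₋₁=1, p₋₂=0, q₋₁=0, q₋₂=1):
  k=0: a=8, p=8, q=1
  k=1: a=2, p=17, q=2
  k=2: a=2, p=42, q=5

42/5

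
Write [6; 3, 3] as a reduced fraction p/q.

63/10

Fold from the inside: start with 3/1.
  3 + 1/3 = 10/3
  6 + 3/10 = 63/10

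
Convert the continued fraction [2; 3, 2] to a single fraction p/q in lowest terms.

Using pₖ = aₖpₖ₋₁ + pₖ₋₂ and qₖ = aₖqₖ₋₁ + qₖ₋₂:
  k=0: a=2, p=2, q=1
  k=1: a=3, p=7, q=3
  k=2: a=2, p=16, q=7

16/7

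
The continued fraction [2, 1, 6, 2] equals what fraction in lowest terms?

Fold from the inside: start with 2/1.
  6 + 1/2 = 13/2
  1 + 2/13 = 15/13
  2 + 13/15 = 43/15

43/15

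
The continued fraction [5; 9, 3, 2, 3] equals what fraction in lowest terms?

Fold from the inside: start with 3/1.
  2 + 1/3 = 7/3
  3 + 3/7 = 24/7
  9 + 7/24 = 223/24
  5 + 24/223 = 1139/223

1139/223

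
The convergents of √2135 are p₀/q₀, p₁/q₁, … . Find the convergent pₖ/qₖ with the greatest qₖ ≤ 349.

7624/165

√2135 = [46; 4, 1, 5, 1, 4, 92, …] (period length 6).
Convergents:
  p_0/q_0 = 46/1
  p_1/q_1 = 185/4
  p_2/q_2 = 231/5
  p_3/q_3 = 1340/29
  p_4/q_4 = 1571/34
  p_5/q_5 = 7624/165
  p_6/q_6 = 702979/15214
q_5 = 165 ≤ 349 < 15214 = q_6, so the answer is 7624/165.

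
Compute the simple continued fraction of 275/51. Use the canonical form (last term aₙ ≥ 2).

275 = 5*51 + 20
51 = 2*20 + 11
20 = 1*11 + 9
11 = 1*9 + 2
9 = 4*2 + 1
2 = 2*1 + 0  (stop)
So 275/51 = [5; 2, 1, 1, 4, 2].

[5; 2, 1, 1, 4, 2]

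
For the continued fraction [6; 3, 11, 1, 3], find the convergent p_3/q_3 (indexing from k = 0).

234/37

Using pₖ = aₖpₖ₋₁ + pₖ₋₂, qₖ = aₖqₖ₋₁ + qₖ₋₂ (with p₋₁=1, p₋₂=0, q₋₁=0, q₋₂=1):
  k=0: a=6, p=6, q=1
  k=1: a=3, p=19, q=3
  k=2: a=11, p=215, q=34
  k=3: a=1, p=234, q=37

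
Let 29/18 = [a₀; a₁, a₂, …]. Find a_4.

29 = 1·18 + 11   →  a_0 = 1
18 = 1·11 + 7   →  a_1 = 1
11 = 1·7 + 4   →  a_2 = 1
7 = 1·4 + 3   →  a_3 = 1
4 = 1·3 + 1   →  a_4 = 1

1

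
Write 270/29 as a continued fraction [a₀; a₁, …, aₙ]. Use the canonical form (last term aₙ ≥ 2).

[9; 3, 4, 2]

270 = 9×29 + 9
29 = 3×9 + 2
9 = 4×2 + 1
2 = 2×1 + 0  (stop)
So 270/29 = [9; 3, 4, 2].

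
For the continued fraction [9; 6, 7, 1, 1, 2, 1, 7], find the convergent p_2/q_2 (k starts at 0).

394/43

Using pₖ = aₖpₖ₋₁ + pₖ₋₂, qₖ = aₖqₖ₋₁ + qₖ₋₂ (with p₋₁=1, p₋₂=0, q₋₁=0, q₋₂=1):
  k=0: a=9, p=9, q=1
  k=1: a=6, p=55, q=6
  k=2: a=7, p=394, q=43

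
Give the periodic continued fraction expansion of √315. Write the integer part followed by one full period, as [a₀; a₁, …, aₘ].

[17; 1, 2, 1, 34]

a₀ = ⌊√315⌋ = 17.
With m₀=0, d₀=1 and mₖ₊₁ = dₖaₖ − mₖ, dₖ₊₁ = (n − mₖ₊₁²)/dₖ, aₖ₊₁ = ⌊(a₀+mₖ₊₁)/dₖ₊₁⌋:
  k=1: m=17, d=26, a=1
  k=2: m=9, d=9, a=2
  k=3: m=9, d=26, a=1
  k=4: m=17, d=1, a=34
d=1 and a=2a₀=34 at k=4, so the next step gives (m, d) = (17, 26) again — its k=1 value — and the period has length 4.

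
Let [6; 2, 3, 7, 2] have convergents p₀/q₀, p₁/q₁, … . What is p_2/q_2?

Using pₖ = aₖpₖ₋₁ + pₖ₋₂, qₖ = aₖqₖ₋₁ + qₖ₋₂ (with p₋₁=1, p₋₂=0, q₋₁=0, q₋₂=1):
  k=0: a=6, p=6, q=1
  k=1: a=2, p=13, q=2
  k=2: a=3, p=45, q=7

45/7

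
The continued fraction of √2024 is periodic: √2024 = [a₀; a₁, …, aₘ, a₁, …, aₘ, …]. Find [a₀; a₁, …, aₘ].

a₀ = ⌊√2024⌋ = 44.
With m₀=0, d₀=1 and mₖ₊₁ = dₖaₖ − mₖ, dₖ₊₁ = (n − mₖ₊₁²)/dₖ, aₖ₊₁ = ⌊(a₀+mₖ₊₁)/dₖ₊₁⌋:
  k=1: m=44, d=88, a=1
  k=2: m=44, d=1, a=88
d=1 and a=2a₀=88 at k=2, so the next step gives (m, d) = (44, 88) again — its k=1 value — and the period has length 2.

[44; 1, 88]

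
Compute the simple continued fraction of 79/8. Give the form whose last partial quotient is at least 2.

[9; 1, 7]

79 = 9·8 + 7
8 = 1·7 + 1
7 = 7·1 + 0  (stop)
So 79/8 = [9; 1, 7].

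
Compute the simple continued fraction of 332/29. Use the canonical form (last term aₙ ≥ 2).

[11; 2, 4, 3]

332 = 11*29 + 13
29 = 2*13 + 3
13 = 4*3 + 1
3 = 3*1 + 0  (stop)
So 332/29 = [11; 2, 4, 3].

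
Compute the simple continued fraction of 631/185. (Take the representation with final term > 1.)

[3; 2, 2, 3, 3, 3]

631 = 3*185 + 76
185 = 2*76 + 33
76 = 2*33 + 10
33 = 3*10 + 3
10 = 3*3 + 1
3 = 3*1 + 0  (stop)
So 631/185 = [3; 2, 2, 3, 3, 3].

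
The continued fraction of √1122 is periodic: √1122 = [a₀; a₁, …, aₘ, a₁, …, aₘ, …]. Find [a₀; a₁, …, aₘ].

[33; 2, 66]

a₀ = ⌊√1122⌋ = 33.
With m₀=0, d₀=1 and mₖ₊₁ = dₖaₖ − mₖ, dₖ₊₁ = (n − mₖ₊₁²)/dₖ, aₖ₊₁ = ⌊(a₀+mₖ₊₁)/dₖ₊₁⌋:
  k=1: m=33, d=33, a=2
  k=2: m=33, d=1, a=66
d=1 and a=2a₀=66 at k=2, so the next step gives (m, d) = (33, 33) again — its k=1 value — and the period has length 2.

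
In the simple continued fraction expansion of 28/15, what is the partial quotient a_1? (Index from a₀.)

28 = 1·15 + 13   →  a_0 = 1
15 = 1·13 + 2   →  a_1 = 1

1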